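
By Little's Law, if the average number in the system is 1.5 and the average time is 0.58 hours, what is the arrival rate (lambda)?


lambda = L / W = 1.5 / 0.58 = 2.59 per hour

2.59 per hour


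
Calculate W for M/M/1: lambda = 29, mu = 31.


W = 1/(mu - lambda) = 1/(31 - 29) = 0.5 hours

0.5 hours


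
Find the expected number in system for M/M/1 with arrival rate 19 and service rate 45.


rho = 19/45; L = rho/(1-rho) = 0.73

0.73


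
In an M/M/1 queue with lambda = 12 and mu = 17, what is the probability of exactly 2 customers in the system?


rho = 12/17; P(n) = (1-rho)*rho^n = (1-12/17)*(12/17)^2 = 0.1465

0.1465


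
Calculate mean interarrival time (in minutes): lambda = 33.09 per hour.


Mean interarrival time = 60/lambda = 60/33.09 = 1.81 minutes

1.81 minutes


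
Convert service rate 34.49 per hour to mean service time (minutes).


Mean service time = 60/mu = 60/34.49 = 1.74 minutes

1.74 minutes


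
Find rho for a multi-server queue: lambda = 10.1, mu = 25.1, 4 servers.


rho = lambda / (c * mu) = 10.1 / (4 * 25.1) = 0.1006

0.1006


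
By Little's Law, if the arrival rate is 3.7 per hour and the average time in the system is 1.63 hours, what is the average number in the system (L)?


L = lambda * W = 3.7 * 1.63 = 6.03

6.03


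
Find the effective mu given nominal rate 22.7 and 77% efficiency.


Effective rate = mu * efficiency = 22.7 * 0.77 = 17.48 per hour

17.48 per hour


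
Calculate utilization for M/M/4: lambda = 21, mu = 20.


rho = lambda/(c*mu) = 21/(4*20) = 0.2625

0.2625


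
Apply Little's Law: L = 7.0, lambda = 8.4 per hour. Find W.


W = L / lambda = 7.0 / 8.4 = 0.8333 hours

0.8333 hours


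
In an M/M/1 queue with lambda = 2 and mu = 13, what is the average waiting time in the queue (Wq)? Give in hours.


rho = 2/13; Wq = rho/(mu - lambda) = 0.014 hours

0.014 hours


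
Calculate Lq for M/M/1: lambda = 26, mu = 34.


rho = 26/34; Lq = rho^2/(1-rho) = 2.49

2.49


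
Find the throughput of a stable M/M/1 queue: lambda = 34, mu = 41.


For a stable queue (lambda < mu), throughput = lambda = 34 per hour

34 per hour


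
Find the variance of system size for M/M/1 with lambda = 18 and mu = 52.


rho = 18/52; Var(N) = rho/(1-rho)^2 = 0.81

0.81


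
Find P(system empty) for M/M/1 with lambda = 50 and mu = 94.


P0 = 1 - rho = 1 - 50/94 = 0.4681

0.4681


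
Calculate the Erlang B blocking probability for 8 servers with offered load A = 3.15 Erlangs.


B(N,A) = (A^N/N!) / sum(A^k/k!, k=0..N) with N=8, A=3.15 = 0.0104

0.0104


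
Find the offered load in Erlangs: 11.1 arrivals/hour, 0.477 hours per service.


Offered load a = lambda * E[S] = 11.1 * 0.477 = 5.29 Erlangs

5.29 Erlangs


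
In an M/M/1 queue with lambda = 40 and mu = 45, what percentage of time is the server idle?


Idle fraction = (1 - rho) * 100 = (1 - 40/45) * 100 = 11.1%

11.1%


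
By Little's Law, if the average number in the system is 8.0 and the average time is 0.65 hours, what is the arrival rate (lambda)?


lambda = L / W = 8.0 / 0.65 = 12.31 per hour

12.31 per hour


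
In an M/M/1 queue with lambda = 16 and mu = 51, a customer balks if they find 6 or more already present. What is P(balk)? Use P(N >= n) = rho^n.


P(N >= 6) = rho^6 = (16/51)^6 = 0.001

0.001


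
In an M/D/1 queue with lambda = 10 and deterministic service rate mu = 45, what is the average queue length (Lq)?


M/D/1: Lq = rho^2 / (2*(1-rho)) where rho = 10/45; Lq = 0.03

0.03


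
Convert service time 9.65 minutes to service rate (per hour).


mu = 60 / avg_service_time = 60 / 9.65 = 6.22 per hour

6.22 per hour


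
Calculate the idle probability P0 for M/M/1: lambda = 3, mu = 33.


P0 = 1 - rho = 1 - 3/33 = 0.9091

0.9091


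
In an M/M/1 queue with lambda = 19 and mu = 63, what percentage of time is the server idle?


Idle fraction = (1 - rho) * 100 = (1 - 19/63) * 100 = 69.8%

69.8%


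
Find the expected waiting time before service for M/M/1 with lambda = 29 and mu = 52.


rho = 29/52; Wq = rho/(mu - lambda) = 0.0242 hours

0.0242 hours


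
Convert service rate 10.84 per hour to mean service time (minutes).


Mean service time = 60/mu = 60/10.84 = 5.54 minutes

5.54 minutes


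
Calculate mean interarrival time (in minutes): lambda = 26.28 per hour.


Mean interarrival time = 60/lambda = 60/26.28 = 2.28 minutes

2.28 minutes


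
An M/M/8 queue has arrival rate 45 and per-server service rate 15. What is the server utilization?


rho = lambda/(c*mu) = 45/(8*15) = 0.375

0.375


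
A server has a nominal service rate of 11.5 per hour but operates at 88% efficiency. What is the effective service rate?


Effective rate = mu * efficiency = 11.5 * 0.88 = 10.12 per hour

10.12 per hour


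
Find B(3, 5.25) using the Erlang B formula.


B(N,A) = (A^N/N!) / sum(A^k/k!, k=0..N) with N=3, A=5.25 = 0.5463

0.5463


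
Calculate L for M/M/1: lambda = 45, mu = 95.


rho = 45/95; L = rho/(1-rho) = 0.9

0.9


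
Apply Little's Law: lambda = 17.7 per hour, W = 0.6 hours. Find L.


L = lambda * W = 17.7 * 0.6 = 10.62

10.62


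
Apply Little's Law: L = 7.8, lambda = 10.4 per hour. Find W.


W = L / lambda = 7.8 / 10.4 = 0.75 hours

0.75 hours


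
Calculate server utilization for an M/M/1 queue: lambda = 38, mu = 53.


rho = lambda/mu = 38/53 = 0.717

0.717


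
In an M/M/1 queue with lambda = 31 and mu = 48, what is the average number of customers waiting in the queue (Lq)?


rho = 31/48; Lq = rho^2/(1-rho) = 1.18

1.18


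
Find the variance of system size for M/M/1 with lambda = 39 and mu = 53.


rho = 39/53; Var(N) = rho/(1-rho)^2 = 10.55

10.55


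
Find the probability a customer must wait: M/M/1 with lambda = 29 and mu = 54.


P(wait) = rho = lambda/mu = 29/54 = 0.537

0.537


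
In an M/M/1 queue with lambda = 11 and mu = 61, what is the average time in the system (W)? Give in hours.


W = 1/(mu - lambda) = 1/(61 - 11) = 0.02 hours

0.02 hours


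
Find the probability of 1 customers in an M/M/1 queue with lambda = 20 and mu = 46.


rho = 20/46; P(n) = (1-rho)*rho^n = (1-20/46)*(20/46)^1 = 0.2457

0.2457


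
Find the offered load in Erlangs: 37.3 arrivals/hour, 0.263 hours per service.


Offered load a = lambda * E[S] = 37.3 * 0.263 = 9.81 Erlangs

9.81 Erlangs


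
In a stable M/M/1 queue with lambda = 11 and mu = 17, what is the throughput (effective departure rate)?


For a stable queue (lambda < mu), throughput = lambda = 11 per hour

11 per hour


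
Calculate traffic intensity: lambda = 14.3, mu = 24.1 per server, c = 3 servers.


rho = lambda / (c * mu) = 14.3 / (3 * 24.1) = 0.1978

0.1978


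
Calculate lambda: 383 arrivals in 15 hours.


lambda = total arrivals / time = 383 / 15 = 25.53 per hour

25.53 per hour


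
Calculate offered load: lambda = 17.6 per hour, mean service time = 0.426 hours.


Offered load a = lambda * E[S] = 17.6 * 0.426 = 7.5 Erlangs

7.5 Erlangs


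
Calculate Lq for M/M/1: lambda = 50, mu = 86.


rho = 50/86; Lq = rho^2/(1-rho) = 0.81

0.81


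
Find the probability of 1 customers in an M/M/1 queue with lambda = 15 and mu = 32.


rho = 15/32; P(n) = (1-rho)*rho^n = (1-15/32)*(15/32)^1 = 0.249

0.249


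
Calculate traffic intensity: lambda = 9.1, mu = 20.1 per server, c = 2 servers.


rho = lambda / (c * mu) = 9.1 / (2 * 20.1) = 0.2264

0.2264


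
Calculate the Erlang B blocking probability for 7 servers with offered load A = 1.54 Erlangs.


B(N,A) = (A^N/N!) / sum(A^k/k!, k=0..N) with N=7, A=1.54 = 0.0009

0.0009


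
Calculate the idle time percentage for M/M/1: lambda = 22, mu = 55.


Idle fraction = (1 - rho) * 100 = (1 - 22/55) * 100 = 60.0%

60.0%


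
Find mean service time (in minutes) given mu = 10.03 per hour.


Mean service time = 60/mu = 60/10.03 = 5.98 minutes

5.98 minutes


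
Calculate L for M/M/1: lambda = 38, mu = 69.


rho = 38/69; L = rho/(1-rho) = 1.23

1.23


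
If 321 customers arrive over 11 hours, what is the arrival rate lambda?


lambda = total arrivals / time = 321 / 11 = 29.18 per hour

29.18 per hour


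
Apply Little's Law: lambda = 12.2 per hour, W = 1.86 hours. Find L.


L = lambda * W = 12.2 * 1.86 = 22.69

22.69


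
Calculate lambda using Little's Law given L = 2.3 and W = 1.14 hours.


lambda = L / W = 2.3 / 1.14 = 2.02 per hour

2.02 per hour


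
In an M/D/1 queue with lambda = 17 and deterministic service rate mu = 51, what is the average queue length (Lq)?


M/D/1: Lq = rho^2 / (2*(1-rho)) where rho = 17/51; Lq = 0.08

0.08


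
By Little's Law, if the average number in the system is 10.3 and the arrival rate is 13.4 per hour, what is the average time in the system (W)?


W = L / lambda = 10.3 / 13.4 = 0.7687 hours

0.7687 hours


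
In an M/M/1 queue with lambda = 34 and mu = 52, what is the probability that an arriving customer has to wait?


P(wait) = rho = lambda/mu = 34/52 = 0.6538

0.6538


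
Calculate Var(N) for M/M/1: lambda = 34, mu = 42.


rho = 34/42; Var(N) = rho/(1-rho)^2 = 22.31

22.31


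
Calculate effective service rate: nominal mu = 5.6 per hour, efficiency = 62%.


Effective rate = mu * efficiency = 5.6 * 0.62 = 3.47 per hour

3.47 per hour


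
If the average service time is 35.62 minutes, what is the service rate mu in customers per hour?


mu = 60 / avg_service_time = 60 / 35.62 = 1.68 per hour

1.68 per hour


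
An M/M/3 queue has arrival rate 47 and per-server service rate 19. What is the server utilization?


rho = lambda/(c*mu) = 47/(3*19) = 0.8246

0.8246


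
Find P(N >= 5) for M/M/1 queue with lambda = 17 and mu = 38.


P(N >= 5) = rho^5 = (17/38)^5 = 0.0179

0.0179


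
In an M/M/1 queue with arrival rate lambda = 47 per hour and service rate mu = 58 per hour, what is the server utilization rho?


rho = lambda/mu = 47/58 = 0.8103

0.8103


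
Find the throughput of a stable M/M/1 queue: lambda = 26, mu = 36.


For a stable queue (lambda < mu), throughput = lambda = 26 per hour

26 per hour


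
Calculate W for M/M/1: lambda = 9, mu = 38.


W = 1/(mu - lambda) = 1/(38 - 9) = 0.0345 hours

0.0345 hours


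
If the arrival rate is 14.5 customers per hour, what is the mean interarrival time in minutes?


Mean interarrival time = 60/lambda = 60/14.5 = 4.14 minutes

4.14 minutes


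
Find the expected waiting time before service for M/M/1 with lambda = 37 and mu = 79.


rho = 37/79; Wq = rho/(mu - lambda) = 0.0112 hours

0.0112 hours


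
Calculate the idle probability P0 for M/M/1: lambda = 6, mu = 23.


P0 = 1 - rho = 1 - 6/23 = 0.7391

0.7391


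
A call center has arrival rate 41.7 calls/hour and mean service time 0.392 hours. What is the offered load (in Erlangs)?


Offered load a = lambda * E[S] = 41.7 * 0.392 = 16.35 Erlangs

16.35 Erlangs


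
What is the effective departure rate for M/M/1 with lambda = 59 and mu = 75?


For a stable queue (lambda < mu), throughput = lambda = 59 per hour

59 per hour


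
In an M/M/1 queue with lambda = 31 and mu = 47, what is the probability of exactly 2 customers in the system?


rho = 31/47; P(n) = (1-rho)*rho^n = (1-31/47)*(31/47)^2 = 0.1481

0.1481


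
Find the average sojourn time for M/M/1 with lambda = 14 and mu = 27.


W = 1/(mu - lambda) = 1/(27 - 14) = 0.0769 hours

0.0769 hours


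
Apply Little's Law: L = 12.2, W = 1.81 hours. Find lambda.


lambda = L / W = 12.2 / 1.81 = 6.74 per hour

6.74 per hour


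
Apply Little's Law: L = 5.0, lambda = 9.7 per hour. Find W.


W = L / lambda = 5.0 / 9.7 = 0.5155 hours

0.5155 hours


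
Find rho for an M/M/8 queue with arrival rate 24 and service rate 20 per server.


rho = lambda/(c*mu) = 24/(8*20) = 0.15

0.15


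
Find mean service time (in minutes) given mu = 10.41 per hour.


Mean service time = 60/mu = 60/10.41 = 5.76 minutes

5.76 minutes


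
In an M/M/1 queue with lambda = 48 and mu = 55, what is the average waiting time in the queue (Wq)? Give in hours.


rho = 48/55; Wq = rho/(mu - lambda) = 0.1247 hours

0.1247 hours


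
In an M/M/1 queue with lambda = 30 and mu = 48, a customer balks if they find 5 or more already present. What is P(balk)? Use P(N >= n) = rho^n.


P(N >= 5) = rho^5 = (30/48)^5 = 0.0954

0.0954


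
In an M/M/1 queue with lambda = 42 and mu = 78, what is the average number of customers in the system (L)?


rho = 42/78; L = rho/(1-rho) = 1.17

1.17


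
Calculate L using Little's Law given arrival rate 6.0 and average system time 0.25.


L = lambda * W = 6.0 * 0.25 = 1.5

1.5


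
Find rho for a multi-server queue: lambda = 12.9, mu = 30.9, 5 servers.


rho = lambda / (c * mu) = 12.9 / (5 * 30.9) = 0.0835

0.0835


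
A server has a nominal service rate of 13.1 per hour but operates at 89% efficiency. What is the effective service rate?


Effective rate = mu * efficiency = 13.1 * 0.89 = 11.66 per hour

11.66 per hour


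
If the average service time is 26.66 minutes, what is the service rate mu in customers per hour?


mu = 60 / avg_service_time = 60 / 26.66 = 2.25 per hour

2.25 per hour


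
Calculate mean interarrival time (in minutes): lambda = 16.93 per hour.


Mean interarrival time = 60/lambda = 60/16.93 = 3.54 minutes

3.54 minutes


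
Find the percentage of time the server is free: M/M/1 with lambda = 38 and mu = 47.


Idle fraction = (1 - rho) * 100 = (1 - 38/47) * 100 = 19.1%

19.1%


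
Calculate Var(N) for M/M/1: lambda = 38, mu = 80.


rho = 38/80; Var(N) = rho/(1-rho)^2 = 1.72

1.72


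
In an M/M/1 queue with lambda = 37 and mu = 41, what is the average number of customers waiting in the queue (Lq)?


rho = 37/41; Lq = rho^2/(1-rho) = 8.35

8.35


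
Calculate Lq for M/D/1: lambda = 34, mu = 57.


M/D/1: Lq = rho^2 / (2*(1-rho)) where rho = 34/57; Lq = 0.44

0.44


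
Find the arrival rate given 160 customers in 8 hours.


lambda = total arrivals / time = 160 / 8 = 20.0 per hour

20.0 per hour


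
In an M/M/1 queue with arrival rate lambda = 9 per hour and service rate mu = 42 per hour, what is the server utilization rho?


rho = lambda/mu = 9/42 = 0.2143

0.2143


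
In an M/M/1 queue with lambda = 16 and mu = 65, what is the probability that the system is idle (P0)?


P0 = 1 - rho = 1 - 16/65 = 0.7538

0.7538


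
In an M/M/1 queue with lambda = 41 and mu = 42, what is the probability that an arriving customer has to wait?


P(wait) = rho = lambda/mu = 41/42 = 0.9762

0.9762


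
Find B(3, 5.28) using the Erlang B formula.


B(N,A) = (A^N/N!) / sum(A^k/k!, k=0..N) with N=3, A=5.28 = 0.5482

0.5482


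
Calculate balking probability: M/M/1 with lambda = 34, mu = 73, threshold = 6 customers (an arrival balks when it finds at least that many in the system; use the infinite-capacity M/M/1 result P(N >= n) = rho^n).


P(N >= 6) = rho^6 = (34/73)^6 = 0.0102

0.0102


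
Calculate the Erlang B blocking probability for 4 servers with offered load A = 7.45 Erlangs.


B(N,A) = (A^N/N!) / sum(A^k/k!, k=0..N) with N=4, A=7.45 = 0.5498

0.5498


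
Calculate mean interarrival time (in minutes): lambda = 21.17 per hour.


Mean interarrival time = 60/lambda = 60/21.17 = 2.83 minutes

2.83 minutes


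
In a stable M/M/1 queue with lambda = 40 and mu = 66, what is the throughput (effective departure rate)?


For a stable queue (lambda < mu), throughput = lambda = 40 per hour

40 per hour


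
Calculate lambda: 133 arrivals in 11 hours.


lambda = total arrivals / time = 133 / 11 = 12.09 per hour

12.09 per hour


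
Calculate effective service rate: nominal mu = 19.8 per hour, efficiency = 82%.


Effective rate = mu * efficiency = 19.8 * 0.82 = 16.24 per hour

16.24 per hour


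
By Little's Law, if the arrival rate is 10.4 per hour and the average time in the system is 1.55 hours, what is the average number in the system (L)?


L = lambda * W = 10.4 * 1.55 = 16.12

16.12


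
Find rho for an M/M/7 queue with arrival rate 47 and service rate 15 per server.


rho = lambda/(c*mu) = 47/(7*15) = 0.4476

0.4476


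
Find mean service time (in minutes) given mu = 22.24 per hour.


Mean service time = 60/mu = 60/22.24 = 2.7 minutes

2.7 minutes


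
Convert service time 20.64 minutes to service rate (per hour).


mu = 60 / avg_service_time = 60 / 20.64 = 2.91 per hour

2.91 per hour


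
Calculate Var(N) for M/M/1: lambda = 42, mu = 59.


rho = 42/59; Var(N) = rho/(1-rho)^2 = 8.57

8.57


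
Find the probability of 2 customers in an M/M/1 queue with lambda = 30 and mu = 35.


rho = 30/35; P(n) = (1-rho)*rho^n = (1-30/35)*(30/35)^2 = 0.105

0.105


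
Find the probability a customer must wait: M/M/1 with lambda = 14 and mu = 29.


P(wait) = rho = lambda/mu = 14/29 = 0.4828

0.4828


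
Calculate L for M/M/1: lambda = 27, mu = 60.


rho = 27/60; L = rho/(1-rho) = 0.82

0.82


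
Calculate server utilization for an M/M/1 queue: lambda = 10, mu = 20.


rho = lambda/mu = 10/20 = 0.5

0.5


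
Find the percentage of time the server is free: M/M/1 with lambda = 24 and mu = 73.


Idle fraction = (1 - rho) * 100 = (1 - 24/73) * 100 = 67.1%

67.1%


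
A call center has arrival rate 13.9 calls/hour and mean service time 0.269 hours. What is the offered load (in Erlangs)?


Offered load a = lambda * E[S] = 13.9 * 0.269 = 3.74 Erlangs

3.74 Erlangs


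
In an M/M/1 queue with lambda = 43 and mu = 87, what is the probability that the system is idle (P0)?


P0 = 1 - rho = 1 - 43/87 = 0.5057

0.5057


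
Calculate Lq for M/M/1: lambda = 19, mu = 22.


rho = 19/22; Lq = rho^2/(1-rho) = 5.47

5.47


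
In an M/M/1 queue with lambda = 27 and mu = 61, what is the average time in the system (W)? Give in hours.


W = 1/(mu - lambda) = 1/(61 - 27) = 0.0294 hours

0.0294 hours


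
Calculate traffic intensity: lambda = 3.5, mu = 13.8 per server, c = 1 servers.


rho = lambda / (c * mu) = 3.5 / (1 * 13.8) = 0.2536

0.2536


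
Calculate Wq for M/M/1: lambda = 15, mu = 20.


rho = 15/20; Wq = rho/(mu - lambda) = 0.15 hours

0.15 hours


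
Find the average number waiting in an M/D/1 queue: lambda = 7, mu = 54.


M/D/1: Lq = rho^2 / (2*(1-rho)) where rho = 7/54; Lq = 0.01

0.01


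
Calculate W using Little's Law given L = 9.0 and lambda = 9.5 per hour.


W = L / lambda = 9.0 / 9.5 = 0.9474 hours

0.9474 hours


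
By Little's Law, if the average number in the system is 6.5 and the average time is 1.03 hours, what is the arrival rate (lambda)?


lambda = L / W = 6.5 / 1.03 = 6.31 per hour

6.31 per hour


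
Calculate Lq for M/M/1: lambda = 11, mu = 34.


rho = 11/34; Lq = rho^2/(1-rho) = 0.15

0.15


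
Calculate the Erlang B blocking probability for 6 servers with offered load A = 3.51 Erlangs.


B(N,A) = (A^N/N!) / sum(A^k/k!, k=0..N) with N=6, A=3.51 = 0.0831

0.0831


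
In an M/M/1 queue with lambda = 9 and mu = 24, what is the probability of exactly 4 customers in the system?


rho = 9/24; P(n) = (1-rho)*rho^n = (1-9/24)*(9/24)^4 = 0.0124

0.0124


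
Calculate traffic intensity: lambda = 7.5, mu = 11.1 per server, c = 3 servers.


rho = lambda / (c * mu) = 7.5 / (3 * 11.1) = 0.2252

0.2252


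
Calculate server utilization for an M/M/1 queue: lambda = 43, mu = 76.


rho = lambda/mu = 43/76 = 0.5658

0.5658


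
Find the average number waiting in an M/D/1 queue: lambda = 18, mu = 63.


M/D/1: Lq = rho^2 / (2*(1-rho)) where rho = 18/63; Lq = 0.06

0.06


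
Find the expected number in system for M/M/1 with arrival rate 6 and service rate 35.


rho = 6/35; L = rho/(1-rho) = 0.21

0.21


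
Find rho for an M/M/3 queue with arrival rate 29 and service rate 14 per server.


rho = lambda/(c*mu) = 29/(3*14) = 0.6905

0.6905


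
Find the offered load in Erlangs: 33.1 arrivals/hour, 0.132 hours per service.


Offered load a = lambda * E[S] = 33.1 * 0.132 = 4.37 Erlangs

4.37 Erlangs


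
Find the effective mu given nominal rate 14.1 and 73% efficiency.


Effective rate = mu * efficiency = 14.1 * 0.73 = 10.29 per hour

10.29 per hour


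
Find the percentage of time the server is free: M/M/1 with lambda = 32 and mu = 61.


Idle fraction = (1 - rho) * 100 = (1 - 32/61) * 100 = 47.5%

47.5%


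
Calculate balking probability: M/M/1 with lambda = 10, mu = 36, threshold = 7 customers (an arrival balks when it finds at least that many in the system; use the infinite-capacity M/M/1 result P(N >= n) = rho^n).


P(N >= 7) = rho^7 = (10/36)^7 = 0.0001

0.0001


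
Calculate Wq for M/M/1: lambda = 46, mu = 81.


rho = 46/81; Wq = rho/(mu - lambda) = 0.0162 hours

0.0162 hours


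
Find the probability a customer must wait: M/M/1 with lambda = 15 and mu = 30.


P(wait) = rho = lambda/mu = 15/30 = 0.5

0.5


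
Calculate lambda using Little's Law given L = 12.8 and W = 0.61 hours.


lambda = L / W = 12.8 / 0.61 = 20.98 per hour

20.98 per hour


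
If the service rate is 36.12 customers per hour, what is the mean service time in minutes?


Mean service time = 60/mu = 60/36.12 = 1.66 minutes

1.66 minutes


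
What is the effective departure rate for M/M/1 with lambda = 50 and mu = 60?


For a stable queue (lambda < mu), throughput = lambda = 50 per hour

50 per hour


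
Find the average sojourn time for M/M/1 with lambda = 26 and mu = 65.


W = 1/(mu - lambda) = 1/(65 - 26) = 0.0256 hours

0.0256 hours


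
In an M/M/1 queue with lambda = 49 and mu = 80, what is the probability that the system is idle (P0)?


P0 = 1 - rho = 1 - 49/80 = 0.3875

0.3875


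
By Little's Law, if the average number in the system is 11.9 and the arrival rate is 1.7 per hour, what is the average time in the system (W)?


W = L / lambda = 11.9 / 1.7 = 7.0 hours

7.0 hours


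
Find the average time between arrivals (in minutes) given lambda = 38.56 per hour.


Mean interarrival time = 60/lambda = 60/38.56 = 1.56 minutes

1.56 minutes


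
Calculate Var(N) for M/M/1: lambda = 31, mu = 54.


rho = 31/54; Var(N) = rho/(1-rho)^2 = 3.16

3.16


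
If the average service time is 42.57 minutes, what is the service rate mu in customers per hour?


mu = 60 / avg_service_time = 60 / 42.57 = 1.41 per hour

1.41 per hour


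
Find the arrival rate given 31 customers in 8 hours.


lambda = total arrivals / time = 31 / 8 = 3.88 per hour

3.88 per hour


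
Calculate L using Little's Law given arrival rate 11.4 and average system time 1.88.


L = lambda * W = 11.4 * 1.88 = 21.43

21.43


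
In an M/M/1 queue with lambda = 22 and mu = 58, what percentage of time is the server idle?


Idle fraction = (1 - rho) * 100 = (1 - 22/58) * 100 = 62.1%

62.1%


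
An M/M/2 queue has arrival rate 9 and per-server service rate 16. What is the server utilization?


rho = lambda/(c*mu) = 9/(2*16) = 0.2813

0.2813


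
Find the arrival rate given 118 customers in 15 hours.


lambda = total arrivals / time = 118 / 15 = 7.87 per hour

7.87 per hour


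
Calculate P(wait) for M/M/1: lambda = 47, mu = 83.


P(wait) = rho = lambda/mu = 47/83 = 0.5663

0.5663


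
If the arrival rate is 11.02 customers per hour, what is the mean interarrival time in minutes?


Mean interarrival time = 60/lambda = 60/11.02 = 5.44 minutes

5.44 minutes


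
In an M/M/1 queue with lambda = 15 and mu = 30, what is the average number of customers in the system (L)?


rho = 15/30; L = rho/(1-rho) = 1.0

1.0


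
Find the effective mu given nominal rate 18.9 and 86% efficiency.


Effective rate = mu * efficiency = 18.9 * 0.86 = 16.25 per hour

16.25 per hour


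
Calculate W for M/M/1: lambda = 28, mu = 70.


W = 1/(mu - lambda) = 1/(70 - 28) = 0.0238 hours

0.0238 hours


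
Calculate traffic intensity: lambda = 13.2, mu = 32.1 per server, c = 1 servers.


rho = lambda / (c * mu) = 13.2 / (1 * 32.1) = 0.4112

0.4112


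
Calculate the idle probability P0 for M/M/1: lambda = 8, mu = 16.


P0 = 1 - rho = 1 - 8/16 = 0.5

0.5


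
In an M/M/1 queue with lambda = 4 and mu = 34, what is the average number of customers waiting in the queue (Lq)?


rho = 4/34; Lq = rho^2/(1-rho) = 0.02

0.02


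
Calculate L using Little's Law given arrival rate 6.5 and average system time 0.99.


L = lambda * W = 6.5 * 0.99 = 6.44

6.44


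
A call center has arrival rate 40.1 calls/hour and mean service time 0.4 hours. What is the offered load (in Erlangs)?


Offered load a = lambda * E[S] = 40.1 * 0.4 = 16.04 Erlangs

16.04 Erlangs


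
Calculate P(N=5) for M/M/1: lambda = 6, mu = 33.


rho = 6/33; P(n) = (1-rho)*rho^n = (1-6/33)*(6/33)^5 = 0.0002

0.0002


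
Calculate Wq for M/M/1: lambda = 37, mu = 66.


rho = 37/66; Wq = rho/(mu - lambda) = 0.0193 hours

0.0193 hours


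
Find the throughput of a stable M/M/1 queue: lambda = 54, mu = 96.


For a stable queue (lambda < mu), throughput = lambda = 54 per hour

54 per hour


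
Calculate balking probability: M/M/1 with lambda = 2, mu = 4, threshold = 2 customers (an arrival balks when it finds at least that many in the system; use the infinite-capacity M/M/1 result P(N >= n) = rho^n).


P(N >= 2) = rho^2 = (2/4)^2 = 0.25

0.25


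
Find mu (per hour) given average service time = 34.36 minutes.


mu = 60 / avg_service_time = 60 / 34.36 = 1.75 per hour

1.75 per hour


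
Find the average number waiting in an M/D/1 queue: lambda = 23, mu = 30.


M/D/1: Lq = rho^2 / (2*(1-rho)) where rho = 23/30; Lq = 1.26

1.26


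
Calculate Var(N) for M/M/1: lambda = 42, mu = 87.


rho = 42/87; Var(N) = rho/(1-rho)^2 = 1.8

1.8


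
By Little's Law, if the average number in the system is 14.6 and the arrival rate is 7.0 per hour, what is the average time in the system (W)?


W = L / lambda = 14.6 / 7.0 = 2.0857 hours

2.0857 hours


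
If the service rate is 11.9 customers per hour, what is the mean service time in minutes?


Mean service time = 60/mu = 60/11.9 = 5.04 minutes

5.04 minutes


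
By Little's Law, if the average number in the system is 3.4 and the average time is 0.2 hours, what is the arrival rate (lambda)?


lambda = L / W = 3.4 / 0.2 = 17.0 per hour

17.0 per hour


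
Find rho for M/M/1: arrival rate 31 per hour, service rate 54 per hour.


rho = lambda/mu = 31/54 = 0.5741

0.5741


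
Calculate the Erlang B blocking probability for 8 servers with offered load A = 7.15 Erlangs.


B(N,A) = (A^N/N!) / sum(A^k/k!, k=0..N) with N=8, A=7.15 = 0.1874

0.1874


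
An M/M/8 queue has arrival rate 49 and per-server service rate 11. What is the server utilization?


rho = lambda/(c*mu) = 49/(8*11) = 0.5568

0.5568


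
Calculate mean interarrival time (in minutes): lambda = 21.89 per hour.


Mean interarrival time = 60/lambda = 60/21.89 = 2.74 minutes

2.74 minutes


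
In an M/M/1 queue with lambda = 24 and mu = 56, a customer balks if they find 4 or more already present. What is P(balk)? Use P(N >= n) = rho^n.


P(N >= 4) = rho^4 = (24/56)^4 = 0.0337

0.0337


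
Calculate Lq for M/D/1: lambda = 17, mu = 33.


M/D/1: Lq = rho^2 / (2*(1-rho)) where rho = 17/33; Lq = 0.27

0.27


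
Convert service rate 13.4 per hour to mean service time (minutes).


Mean service time = 60/mu = 60/13.4 = 4.48 minutes

4.48 minutes


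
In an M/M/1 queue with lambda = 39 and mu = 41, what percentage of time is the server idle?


Idle fraction = (1 - rho) * 100 = (1 - 39/41) * 100 = 4.9%

4.9%


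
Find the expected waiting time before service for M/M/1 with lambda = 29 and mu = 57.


rho = 29/57; Wq = rho/(mu - lambda) = 0.0182 hours

0.0182 hours


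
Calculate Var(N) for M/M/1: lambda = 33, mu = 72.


rho = 33/72; Var(N) = rho/(1-rho)^2 = 1.56

1.56


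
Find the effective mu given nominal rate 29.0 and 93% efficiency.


Effective rate = mu * efficiency = 29.0 * 0.93 = 26.97 per hour

26.97 per hour


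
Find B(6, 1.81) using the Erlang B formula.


B(N,A) = (A^N/N!) / sum(A^k/k!, k=0..N) with N=6, A=1.81 = 0.008

0.008


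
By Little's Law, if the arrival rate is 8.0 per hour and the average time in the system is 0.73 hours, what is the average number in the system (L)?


L = lambda * W = 8.0 * 0.73 = 5.84

5.84


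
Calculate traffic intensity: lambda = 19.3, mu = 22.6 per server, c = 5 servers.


rho = lambda / (c * mu) = 19.3 / (5 * 22.6) = 0.1708

0.1708


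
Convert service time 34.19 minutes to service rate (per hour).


mu = 60 / avg_service_time = 60 / 34.19 = 1.75 per hour

1.75 per hour


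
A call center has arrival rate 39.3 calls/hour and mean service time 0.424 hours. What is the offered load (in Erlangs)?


Offered load a = lambda * E[S] = 39.3 * 0.424 = 16.66 Erlangs

16.66 Erlangs


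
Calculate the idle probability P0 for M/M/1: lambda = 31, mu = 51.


P0 = 1 - rho = 1 - 31/51 = 0.3922

0.3922


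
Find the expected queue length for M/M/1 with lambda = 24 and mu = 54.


rho = 24/54; Lq = rho^2/(1-rho) = 0.36

0.36


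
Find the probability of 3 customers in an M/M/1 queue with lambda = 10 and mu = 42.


rho = 10/42; P(n) = (1-rho)*rho^n = (1-10/42)*(10/42)^3 = 0.0103

0.0103


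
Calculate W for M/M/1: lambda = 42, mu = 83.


W = 1/(mu - lambda) = 1/(83 - 42) = 0.0244 hours

0.0244 hours


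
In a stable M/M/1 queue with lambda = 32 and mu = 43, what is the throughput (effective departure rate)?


For a stable queue (lambda < mu), throughput = lambda = 32 per hour

32 per hour


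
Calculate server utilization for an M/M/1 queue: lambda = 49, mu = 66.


rho = lambda/mu = 49/66 = 0.7424

0.7424


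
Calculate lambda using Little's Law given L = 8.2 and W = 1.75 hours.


lambda = L / W = 8.2 / 1.75 = 4.69 per hour

4.69 per hour


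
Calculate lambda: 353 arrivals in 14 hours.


lambda = total arrivals / time = 353 / 14 = 25.21 per hour

25.21 per hour


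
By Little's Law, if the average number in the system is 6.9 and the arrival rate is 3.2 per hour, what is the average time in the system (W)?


W = L / lambda = 6.9 / 3.2 = 2.1563 hours

2.1563 hours


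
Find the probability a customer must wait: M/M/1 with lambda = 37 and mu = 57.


P(wait) = rho = lambda/mu = 37/57 = 0.6491

0.6491


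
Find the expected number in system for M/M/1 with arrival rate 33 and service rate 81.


rho = 33/81; L = rho/(1-rho) = 0.69

0.69


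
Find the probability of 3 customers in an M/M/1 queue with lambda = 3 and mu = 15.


rho = 3/15; P(n) = (1-rho)*rho^n = (1-3/15)*(3/15)^3 = 0.0064

0.0064


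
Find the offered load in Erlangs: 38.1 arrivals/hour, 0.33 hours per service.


Offered load a = lambda * E[S] = 38.1 * 0.33 = 12.57 Erlangs

12.57 Erlangs


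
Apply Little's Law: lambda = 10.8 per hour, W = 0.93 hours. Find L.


L = lambda * W = 10.8 * 0.93 = 10.04

10.04


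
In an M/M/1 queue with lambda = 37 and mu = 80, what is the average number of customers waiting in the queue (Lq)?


rho = 37/80; Lq = rho^2/(1-rho) = 0.4

0.4


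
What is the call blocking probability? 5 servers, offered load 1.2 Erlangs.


B(N,A) = (A^N/N!) / sum(A^k/k!, k=0..N) with N=5, A=1.2 = 0.0063

0.0063


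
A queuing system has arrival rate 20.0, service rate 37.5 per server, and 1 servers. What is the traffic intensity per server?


rho = lambda / (c * mu) = 20.0 / (1 * 37.5) = 0.5333

0.5333


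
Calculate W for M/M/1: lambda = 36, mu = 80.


W = 1/(mu - lambda) = 1/(80 - 36) = 0.0227 hours

0.0227 hours


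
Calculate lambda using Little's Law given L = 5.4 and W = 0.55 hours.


lambda = L / W = 5.4 / 0.55 = 9.82 per hour

9.82 per hour


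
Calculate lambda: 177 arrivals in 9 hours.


lambda = total arrivals / time = 177 / 9 = 19.67 per hour

19.67 per hour


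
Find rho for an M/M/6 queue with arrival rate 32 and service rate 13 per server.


rho = lambda/(c*mu) = 32/(6*13) = 0.4103

0.4103


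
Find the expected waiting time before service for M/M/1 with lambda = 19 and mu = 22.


rho = 19/22; Wq = rho/(mu - lambda) = 0.2879 hours

0.2879 hours


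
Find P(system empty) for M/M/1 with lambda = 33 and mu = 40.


P0 = 1 - rho = 1 - 33/40 = 0.175

0.175


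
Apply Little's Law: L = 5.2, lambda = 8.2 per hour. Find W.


W = L / lambda = 5.2 / 8.2 = 0.6341 hours

0.6341 hours


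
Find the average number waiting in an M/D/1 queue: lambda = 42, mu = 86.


M/D/1: Lq = rho^2 / (2*(1-rho)) where rho = 42/86; Lq = 0.23

0.23


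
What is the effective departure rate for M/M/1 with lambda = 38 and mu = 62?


For a stable queue (lambda < mu), throughput = lambda = 38 per hour

38 per hour


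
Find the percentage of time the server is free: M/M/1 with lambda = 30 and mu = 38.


Idle fraction = (1 - rho) * 100 = (1 - 30/38) * 100 = 21.1%

21.1%


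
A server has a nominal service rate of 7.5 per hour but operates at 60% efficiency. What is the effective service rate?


Effective rate = mu * efficiency = 7.5 * 0.6 = 4.5 per hour

4.5 per hour


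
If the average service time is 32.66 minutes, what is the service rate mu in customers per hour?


mu = 60 / avg_service_time = 60 / 32.66 = 1.84 per hour

1.84 per hour


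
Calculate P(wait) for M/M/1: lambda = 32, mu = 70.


P(wait) = rho = lambda/mu = 32/70 = 0.4571

0.4571


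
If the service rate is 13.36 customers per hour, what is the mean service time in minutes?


Mean service time = 60/mu = 60/13.36 = 4.49 minutes

4.49 minutes


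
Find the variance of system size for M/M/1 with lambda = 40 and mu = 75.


rho = 40/75; Var(N) = rho/(1-rho)^2 = 2.45

2.45


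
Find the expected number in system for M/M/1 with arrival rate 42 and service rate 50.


rho = 42/50; L = rho/(1-rho) = 5.25

5.25


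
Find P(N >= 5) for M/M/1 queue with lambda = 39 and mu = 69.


P(N >= 5) = rho^5 = (39/69)^5 = 0.0577

0.0577


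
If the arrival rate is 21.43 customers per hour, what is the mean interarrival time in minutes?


Mean interarrival time = 60/lambda = 60/21.43 = 2.8 minutes

2.8 minutes


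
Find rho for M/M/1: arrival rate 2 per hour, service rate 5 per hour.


rho = lambda/mu = 2/5 = 0.4

0.4


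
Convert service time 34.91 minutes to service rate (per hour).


mu = 60 / avg_service_time = 60 / 34.91 = 1.72 per hour

1.72 per hour


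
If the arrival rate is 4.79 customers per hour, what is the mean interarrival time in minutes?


Mean interarrival time = 60/lambda = 60/4.79 = 12.53 minutes

12.53 minutes


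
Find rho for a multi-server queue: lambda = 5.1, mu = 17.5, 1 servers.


rho = lambda / (c * mu) = 5.1 / (1 * 17.5) = 0.2914

0.2914


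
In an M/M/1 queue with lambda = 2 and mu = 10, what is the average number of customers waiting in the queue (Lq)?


rho = 2/10; Lq = rho^2/(1-rho) = 0.05

0.05


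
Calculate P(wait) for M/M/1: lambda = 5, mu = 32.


P(wait) = rho = lambda/mu = 5/32 = 0.1563

0.1563


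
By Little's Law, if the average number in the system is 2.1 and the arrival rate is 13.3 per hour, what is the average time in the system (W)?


W = L / lambda = 2.1 / 13.3 = 0.1579 hours

0.1579 hours


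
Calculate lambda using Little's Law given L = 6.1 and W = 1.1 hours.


lambda = L / W = 6.1 / 1.1 = 5.55 per hour

5.55 per hour


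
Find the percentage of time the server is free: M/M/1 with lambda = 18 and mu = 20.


Idle fraction = (1 - rho) * 100 = (1 - 18/20) * 100 = 10.0%

10.0%


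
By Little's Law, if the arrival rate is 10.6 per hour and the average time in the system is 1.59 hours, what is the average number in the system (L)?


L = lambda * W = 10.6 * 1.59 = 16.85

16.85


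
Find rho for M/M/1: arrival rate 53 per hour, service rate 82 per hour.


rho = lambda/mu = 53/82 = 0.6463

0.6463


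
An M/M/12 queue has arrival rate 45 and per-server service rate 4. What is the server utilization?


rho = lambda/(c*mu) = 45/(12*4) = 0.9375

0.9375


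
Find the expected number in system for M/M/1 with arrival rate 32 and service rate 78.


rho = 32/78; L = rho/(1-rho) = 0.7

0.7


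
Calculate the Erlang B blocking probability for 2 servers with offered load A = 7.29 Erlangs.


B(N,A) = (A^N/N!) / sum(A^k/k!, k=0..N) with N=2, A=7.29 = 0.7622

0.7622


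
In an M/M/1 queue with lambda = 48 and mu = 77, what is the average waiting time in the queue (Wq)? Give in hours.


rho = 48/77; Wq = rho/(mu - lambda) = 0.0215 hours

0.0215 hours


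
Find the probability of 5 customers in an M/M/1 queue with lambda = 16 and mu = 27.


rho = 16/27; P(n) = (1-rho)*rho^n = (1-16/27)*(16/27)^5 = 0.0298

0.0298


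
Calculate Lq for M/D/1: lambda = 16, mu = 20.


M/D/1: Lq = rho^2 / (2*(1-rho)) where rho = 16/20; Lq = 1.6

1.6


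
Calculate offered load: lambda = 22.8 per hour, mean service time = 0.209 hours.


Offered load a = lambda * E[S] = 22.8 * 0.209 = 4.77 Erlangs

4.77 Erlangs


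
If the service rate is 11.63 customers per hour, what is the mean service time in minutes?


Mean service time = 60/mu = 60/11.63 = 5.16 minutes

5.16 minutes


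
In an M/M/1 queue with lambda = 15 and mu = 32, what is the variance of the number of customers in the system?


rho = 15/32; Var(N) = rho/(1-rho)^2 = 1.66

1.66


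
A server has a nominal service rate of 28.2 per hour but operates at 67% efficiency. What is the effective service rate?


Effective rate = mu * efficiency = 28.2 * 0.67 = 18.89 per hour

18.89 per hour


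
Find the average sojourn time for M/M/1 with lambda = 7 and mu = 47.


W = 1/(mu - lambda) = 1/(47 - 7) = 0.025 hours

0.025 hours


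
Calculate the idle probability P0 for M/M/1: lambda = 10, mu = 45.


P0 = 1 - rho = 1 - 10/45 = 0.7778

0.7778


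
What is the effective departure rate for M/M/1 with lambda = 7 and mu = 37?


For a stable queue (lambda < mu), throughput = lambda = 7 per hour

7 per hour


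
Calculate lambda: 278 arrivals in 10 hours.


lambda = total arrivals / time = 278 / 10 = 27.8 per hour

27.8 per hour


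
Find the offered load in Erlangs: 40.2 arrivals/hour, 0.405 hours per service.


Offered load a = lambda * E[S] = 40.2 * 0.405 = 16.28 Erlangs

16.28 Erlangs


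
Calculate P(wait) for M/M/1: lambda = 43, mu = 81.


P(wait) = rho = lambda/mu = 43/81 = 0.5309

0.5309


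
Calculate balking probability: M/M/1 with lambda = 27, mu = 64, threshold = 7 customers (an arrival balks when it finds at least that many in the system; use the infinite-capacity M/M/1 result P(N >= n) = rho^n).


P(N >= 7) = rho^7 = (27/64)^7 = 0.0024

0.0024


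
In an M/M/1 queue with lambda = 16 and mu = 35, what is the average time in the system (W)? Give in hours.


W = 1/(mu - lambda) = 1/(35 - 16) = 0.0526 hours

0.0526 hours


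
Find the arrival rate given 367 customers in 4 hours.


lambda = total arrivals / time = 367 / 4 = 91.75 per hour

91.75 per hour


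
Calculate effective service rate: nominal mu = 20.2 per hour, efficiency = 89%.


Effective rate = mu * efficiency = 20.2 * 0.89 = 17.98 per hour

17.98 per hour
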